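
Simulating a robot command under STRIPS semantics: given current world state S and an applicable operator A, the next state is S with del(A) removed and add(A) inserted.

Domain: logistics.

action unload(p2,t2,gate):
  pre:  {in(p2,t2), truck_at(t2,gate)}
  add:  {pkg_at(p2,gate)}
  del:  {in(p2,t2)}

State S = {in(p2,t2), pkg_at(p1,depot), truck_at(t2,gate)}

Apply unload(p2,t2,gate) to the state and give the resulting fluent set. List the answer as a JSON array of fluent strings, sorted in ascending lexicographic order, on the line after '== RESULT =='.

Compute (S \ del) ∪ add:
  pre ⊆ S: {in(p2,t2), truck_at(t2,gate)} ⊆ S  — applicable
  S \ del = {pkg_at(p1,depot), truck_at(t2,gate)}
  ∪ add   = {pkg_at(p1,depot), pkg_at(p2,gate), truck_at(t2,gate)}

== RESULT ==
["pkg_at(p1,depot)", "pkg_at(p2,gate)", "truck_at(t2,gate)"]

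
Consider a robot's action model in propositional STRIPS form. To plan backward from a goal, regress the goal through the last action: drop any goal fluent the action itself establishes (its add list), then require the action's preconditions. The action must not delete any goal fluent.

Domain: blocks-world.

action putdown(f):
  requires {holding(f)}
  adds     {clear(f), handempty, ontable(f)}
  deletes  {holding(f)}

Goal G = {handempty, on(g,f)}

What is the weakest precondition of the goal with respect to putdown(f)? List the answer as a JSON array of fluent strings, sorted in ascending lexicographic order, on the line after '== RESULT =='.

Regress:
  G ∩ del = {}  (empty — regression defined)
  G \ add = {handempty, on(g,f)} \ {clear(f), handempty, ontable(f)} = {on(g,f)}
  ∪ pre   = {on(g,f)} ∪ {holding(f)}
          = {holding(f), on(g,f)}

== RESULT ==
["holding(f)", "on(g,f)"]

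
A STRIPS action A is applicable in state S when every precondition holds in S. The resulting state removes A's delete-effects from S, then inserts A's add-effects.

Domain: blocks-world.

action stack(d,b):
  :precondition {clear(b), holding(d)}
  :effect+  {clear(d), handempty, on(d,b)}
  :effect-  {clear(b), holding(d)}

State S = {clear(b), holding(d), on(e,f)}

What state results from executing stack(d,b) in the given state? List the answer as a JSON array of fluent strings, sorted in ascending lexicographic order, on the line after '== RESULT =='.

Compute (S \ del) ∪ add:
  pre ⊆ S: {clear(b), holding(d)} ⊆ S  — applicable
  S \ del = {on(e,f)}
  ∪ add   = {clear(d), handempty, on(d,b), on(e,f)}

== RESULT ==
["clear(d)", "handempty", "on(d,b)", "on(e,f)"]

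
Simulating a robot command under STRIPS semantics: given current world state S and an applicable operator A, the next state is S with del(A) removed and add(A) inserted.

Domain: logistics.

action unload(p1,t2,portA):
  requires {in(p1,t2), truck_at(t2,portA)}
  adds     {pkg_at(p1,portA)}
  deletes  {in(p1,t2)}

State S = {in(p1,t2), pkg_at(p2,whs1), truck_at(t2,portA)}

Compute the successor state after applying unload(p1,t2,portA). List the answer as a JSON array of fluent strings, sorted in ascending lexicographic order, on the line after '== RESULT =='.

Compute (S \ del) ∪ add:
  pre ⊆ S: {in(p1,t2), truck_at(t2,portA)} ⊆ S  — applicable
  S \ del = {pkg_at(p2,whs1), truck_at(t2,portA)}
  ∪ add   = {pkg_at(p1,portA), pkg_at(p2,whs1), truck_at(t2,portA)}

== RESULT ==
["pkg_at(p1,portA)", "pkg_at(p2,whs1)", "truck_at(t2,portA)"]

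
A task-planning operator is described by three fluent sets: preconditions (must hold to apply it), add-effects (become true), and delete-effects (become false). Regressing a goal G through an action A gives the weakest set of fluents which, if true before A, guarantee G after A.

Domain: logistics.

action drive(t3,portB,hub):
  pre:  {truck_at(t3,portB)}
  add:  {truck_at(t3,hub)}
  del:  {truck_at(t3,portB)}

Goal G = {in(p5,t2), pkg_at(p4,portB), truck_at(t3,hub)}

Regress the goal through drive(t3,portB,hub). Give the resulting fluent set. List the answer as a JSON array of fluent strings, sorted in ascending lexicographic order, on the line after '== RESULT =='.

Compute (G \ add) ∪ pre:
  G ∩ del = {}  (empty — regression defined)
  G \ add = {in(p5,t2), pkg_at(p4,portB), truck_at(t3,hub)} \ {truck_at(t3,hub)} = {in(p5,t2), pkg_at(p4,portB)}
  ∪ pre   = {in(p5,t2), pkg_at(p4,portB)} ∪ {truck_at(t3,portB)}
          = {in(p5,t2), pkg_at(p4,portB), truck_at(t3,portB)}

== RESULT ==
["in(p5,t2)", "pkg_at(p4,portB)", "truck_at(t3,portB)"]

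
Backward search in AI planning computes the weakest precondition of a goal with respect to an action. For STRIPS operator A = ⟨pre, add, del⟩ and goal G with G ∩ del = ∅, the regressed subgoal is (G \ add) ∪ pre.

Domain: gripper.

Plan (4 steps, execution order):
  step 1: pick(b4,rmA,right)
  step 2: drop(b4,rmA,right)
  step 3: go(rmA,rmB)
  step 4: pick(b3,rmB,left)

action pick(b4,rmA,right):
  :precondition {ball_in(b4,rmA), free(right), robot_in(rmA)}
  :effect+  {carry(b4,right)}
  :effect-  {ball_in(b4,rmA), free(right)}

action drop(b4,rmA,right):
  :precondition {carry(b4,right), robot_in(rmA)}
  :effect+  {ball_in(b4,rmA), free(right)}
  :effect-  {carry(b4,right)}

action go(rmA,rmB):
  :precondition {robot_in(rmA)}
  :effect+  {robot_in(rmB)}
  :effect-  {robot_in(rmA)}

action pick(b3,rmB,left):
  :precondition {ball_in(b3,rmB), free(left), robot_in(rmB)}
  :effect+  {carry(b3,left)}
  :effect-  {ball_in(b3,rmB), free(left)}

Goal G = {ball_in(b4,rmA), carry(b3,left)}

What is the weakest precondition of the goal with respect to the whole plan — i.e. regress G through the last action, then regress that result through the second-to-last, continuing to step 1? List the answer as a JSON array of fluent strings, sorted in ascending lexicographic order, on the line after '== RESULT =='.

Regress step by step:
  through step 4 (pick(b3,rmB,left)): drop {carry(b3,left)}, keep {ball_in(b4,rmA)}, require {ball_in(b3,rmB), free(left), robot_in(rmB)}
    → {ball_in(b3,rmB), ball_in(b4,rmA), free(left), robot_in(rmB)}
  through step 3 (go(rmA,rmB)): drop {robot_in(rmB)}, keep {ball_in(b3,rmB), ball_in(b4,rmA), free(left)}, require {robot_in(rmA)}
    → {ball_in(b3,rmB), ball_in(b4,rmA), free(left), robot_in(rmA)}
  through step 2 (drop(b4,rmA,right)): drop {ball_in(b4,rmA)}, keep {ball_in(b3,rmB), free(left), robot_in(rmA)}, require {carry(b4,right), robot_in(rmA)}
    → {ball_in(b3,rmB), carry(b4,right), free(left), robot_in(rmA)}
  through step 1 (pick(b4,rmA,right)): drop {carry(b4,right)}, keep {ball_in(b3,rmB), free(left), robot_in(rmA)}, require {ball_in(b4,rmA), free(right), robot_in(rmA)}
    → {ball_in(b3,rmB), ball_in(b4,rmA), free(left), free(right), robot_in(rmA)}

== RESULT ==
["ball_in(b3,rmB)", "ball_in(b4,rmA)", "free(left)", "free(right)", "robot_in(rmA)"]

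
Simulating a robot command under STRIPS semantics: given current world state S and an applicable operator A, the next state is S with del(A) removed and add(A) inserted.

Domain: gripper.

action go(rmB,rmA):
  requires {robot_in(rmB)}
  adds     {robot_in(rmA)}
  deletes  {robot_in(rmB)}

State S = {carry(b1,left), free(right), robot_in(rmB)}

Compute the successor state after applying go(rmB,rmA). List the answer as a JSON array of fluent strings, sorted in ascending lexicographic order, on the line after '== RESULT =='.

Compute (S \ del) ∪ add:
  pre ⊆ S: {robot_in(rmB)} ⊆ S  — applicable
  S \ del = {carry(b1,left), free(right)}
  ∪ add   = {carry(b1,left), free(right), robot_in(rmA)}

== RESULT ==
["carry(b1,left)", "free(right)", "robot_in(rmA)"]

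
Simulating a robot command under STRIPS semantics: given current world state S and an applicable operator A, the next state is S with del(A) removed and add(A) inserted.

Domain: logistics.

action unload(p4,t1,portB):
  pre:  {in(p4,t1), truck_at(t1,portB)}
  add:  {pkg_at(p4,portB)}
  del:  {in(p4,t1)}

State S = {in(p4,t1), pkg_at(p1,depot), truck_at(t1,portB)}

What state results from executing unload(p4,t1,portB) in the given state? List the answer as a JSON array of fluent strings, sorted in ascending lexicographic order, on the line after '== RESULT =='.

Progress:
  pre ⊆ S: {in(p4,t1), truck_at(t1,portB)} ⊆ S  — applicable
  S \ del = {pkg_at(p1,depot), truck_at(t1,portB)}
  ∪ add   = {pkg_at(p1,depot), pkg_at(p4,portB), truck_at(t1,portB)}

== RESULT ==
["pkg_at(p1,depot)", "pkg_at(p4,portB)", "truck_at(t1,portB)"]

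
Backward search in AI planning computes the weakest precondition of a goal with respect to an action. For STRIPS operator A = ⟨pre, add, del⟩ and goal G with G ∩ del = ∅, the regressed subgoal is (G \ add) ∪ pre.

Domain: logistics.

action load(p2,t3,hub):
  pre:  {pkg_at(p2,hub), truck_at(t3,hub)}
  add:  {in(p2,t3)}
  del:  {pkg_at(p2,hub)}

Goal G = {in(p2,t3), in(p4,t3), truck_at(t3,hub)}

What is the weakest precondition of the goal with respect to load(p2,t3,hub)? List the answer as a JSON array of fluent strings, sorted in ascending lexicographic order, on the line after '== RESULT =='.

Compute (G \ add) ∪ pre:
  G ∩ del = {}  (empty — regression defined)
  G \ add = {in(p2,t3), in(p4,t3), truck_at(t3,hub)} \ {in(p2,t3)} = {in(p4,t3), truck_at(t3,hub)}
  ∪ pre   = {in(p4,t3), truck_at(t3,hub)} ∪ {pkg_at(p2,hub), truck_at(t3,hub)}
          = {in(p4,t3), pkg_at(p2,hub), truck_at(t3,hub)}

== RESULT ==
["in(p4,t3)", "pkg_at(p2,hub)", "truck_at(t3,hub)"]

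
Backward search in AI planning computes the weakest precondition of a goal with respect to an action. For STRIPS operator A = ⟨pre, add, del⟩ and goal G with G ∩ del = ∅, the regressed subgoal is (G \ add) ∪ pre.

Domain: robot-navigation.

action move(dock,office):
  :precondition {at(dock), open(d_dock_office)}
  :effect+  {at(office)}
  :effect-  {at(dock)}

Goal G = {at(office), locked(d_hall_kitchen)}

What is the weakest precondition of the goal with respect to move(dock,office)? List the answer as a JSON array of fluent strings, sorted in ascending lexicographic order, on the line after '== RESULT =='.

Compute (G \ add) ∪ pre:
  G ∩ del = {}  (empty — regression defined)
  G \ add = {at(office), locked(d_hall_kitchen)} \ {at(office)} = {locked(d_hall_kitchen)}
  ∪ pre   = {locked(d_hall_kitchen)} ∪ {at(dock), open(d_dock_office)}
          = {at(dock), locked(d_hall_kitchen), open(d_dock_office)}

== RESULT ==
["at(dock)", "locked(d_hall_kitchen)", "open(d_dock_office)"]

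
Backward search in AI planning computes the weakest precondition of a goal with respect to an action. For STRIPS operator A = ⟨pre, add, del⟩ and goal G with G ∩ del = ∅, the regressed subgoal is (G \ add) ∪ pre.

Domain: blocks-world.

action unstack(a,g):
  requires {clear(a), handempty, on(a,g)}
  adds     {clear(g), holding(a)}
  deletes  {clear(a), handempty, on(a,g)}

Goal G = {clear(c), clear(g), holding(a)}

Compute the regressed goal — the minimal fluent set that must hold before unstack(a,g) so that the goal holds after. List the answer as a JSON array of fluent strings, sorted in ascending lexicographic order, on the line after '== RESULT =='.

Regress:
  G ∩ del = {}  (empty — regression defined)
  G \ add = {clear(c), clear(g), holding(a)} \ {clear(g), holding(a)} = {clear(c)}
  ∪ pre   = {clear(c)} ∪ {clear(a), handempty, on(a,g)}
          = {clear(a), clear(c), handempty, on(a,g)}

== RESULT ==
["clear(a)", "clear(c)", "handempty", "on(a,g)"]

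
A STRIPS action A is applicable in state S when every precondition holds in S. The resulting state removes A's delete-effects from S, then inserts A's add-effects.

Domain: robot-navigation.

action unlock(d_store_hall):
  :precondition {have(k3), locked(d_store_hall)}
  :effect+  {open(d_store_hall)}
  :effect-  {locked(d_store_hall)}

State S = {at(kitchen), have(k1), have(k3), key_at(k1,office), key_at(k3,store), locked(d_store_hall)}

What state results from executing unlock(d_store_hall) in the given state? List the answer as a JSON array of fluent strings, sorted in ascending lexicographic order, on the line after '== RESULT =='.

Compute (S \ del) ∪ add:
  pre ⊆ S: {have(k3), locked(d_store_hall)} ⊆ S  — applicable
  S \ del = {at(kitchen), have(k1), have(k3), key_at(k1,office), key_at(k3,store)}
  ∪ add   = {at(kitchen), have(k1), have(k3), key_at(k1,office), key_at(k3,store), open(d_store_hall)}

== RESULT ==
["at(kitchen)", "have(k1)", "have(k3)", "key_at(k1,office)", "key_at(k3,store)", "open(d_store_hall)"]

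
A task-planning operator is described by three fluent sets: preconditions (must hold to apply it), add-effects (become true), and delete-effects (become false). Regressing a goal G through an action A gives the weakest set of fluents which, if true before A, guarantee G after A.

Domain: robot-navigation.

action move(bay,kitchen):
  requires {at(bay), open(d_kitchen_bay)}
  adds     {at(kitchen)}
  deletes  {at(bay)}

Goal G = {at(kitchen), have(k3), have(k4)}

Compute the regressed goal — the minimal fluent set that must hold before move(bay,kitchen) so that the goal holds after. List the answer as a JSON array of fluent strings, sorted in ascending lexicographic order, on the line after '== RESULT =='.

Regress:
  G ∩ del = {}  (empty — regression defined)
  G \ add = {at(kitchen), have(k3), have(k4)} \ {at(kitchen)} = {have(k3), have(k4)}
  ∪ pre   = {have(k3), have(k4)} ∪ {at(bay), open(d_kitchen_bay)}
          = {at(bay), have(k3), have(k4), open(d_kitchen_bay)}

== RESULT ==
["at(bay)", "have(k3)", "have(k4)", "open(d_kitchen_bay)"]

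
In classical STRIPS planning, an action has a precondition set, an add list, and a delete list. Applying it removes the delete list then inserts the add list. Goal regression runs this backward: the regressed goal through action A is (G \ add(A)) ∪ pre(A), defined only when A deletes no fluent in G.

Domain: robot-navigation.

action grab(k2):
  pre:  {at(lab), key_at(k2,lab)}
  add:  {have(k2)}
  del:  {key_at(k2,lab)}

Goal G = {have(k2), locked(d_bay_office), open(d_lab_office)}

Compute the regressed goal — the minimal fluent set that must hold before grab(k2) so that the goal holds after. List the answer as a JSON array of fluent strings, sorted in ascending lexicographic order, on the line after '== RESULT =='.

Regress:
  G ∩ del = {}  (empty — regression defined)
  G \ add = {have(k2), locked(d_bay_office), open(d_lab_office)} \ {have(k2)} = {locked(d_bay_office), open(d_lab_office)}
  ∪ pre   = {locked(d_bay_office), open(d_lab_office)} ∪ {at(lab), key_at(k2,lab)}
          = {at(lab), key_at(k2,lab), locked(d_bay_office), open(d_lab_office)}

== RESULT ==
["at(lab)", "key_at(k2,lab)", "locked(d_bay_office)", "open(d_lab_office)"]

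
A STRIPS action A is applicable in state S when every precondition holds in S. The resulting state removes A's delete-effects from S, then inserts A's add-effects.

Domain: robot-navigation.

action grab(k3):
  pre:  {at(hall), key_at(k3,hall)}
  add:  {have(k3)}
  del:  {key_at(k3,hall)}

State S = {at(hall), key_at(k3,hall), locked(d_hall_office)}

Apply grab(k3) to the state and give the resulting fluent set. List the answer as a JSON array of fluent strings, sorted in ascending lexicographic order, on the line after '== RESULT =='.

Compute (S \ del) ∪ add:
  pre ⊆ S: {at(hall), key_at(k3,hall)} ⊆ S  — applicable
  S \ del = {at(hall), locked(d_hall_office)}
  ∪ add   = {at(hall), have(k3), locked(d_hall_office)}

== RESULT ==
["at(hall)", "have(k3)", "locked(d_hall_office)"]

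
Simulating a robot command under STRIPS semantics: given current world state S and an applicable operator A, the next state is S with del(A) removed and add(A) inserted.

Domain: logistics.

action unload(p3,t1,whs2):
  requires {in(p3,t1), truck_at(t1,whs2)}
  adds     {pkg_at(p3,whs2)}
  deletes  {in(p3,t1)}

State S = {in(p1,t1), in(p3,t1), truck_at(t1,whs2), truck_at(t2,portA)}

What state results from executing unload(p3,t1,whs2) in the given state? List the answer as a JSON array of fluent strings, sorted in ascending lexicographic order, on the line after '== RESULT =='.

Compute (S \ del) ∪ add:
  pre ⊆ S: {in(p3,t1), truck_at(t1,whs2)} ⊆ S  — applicable
  S \ del = {in(p1,t1), truck_at(t1,whs2), truck_at(t2,portA)}
  ∪ add   = {in(p1,t1), pkg_at(p3,whs2), truck_at(t1,whs2), truck_at(t2,portA)}

== RESULT ==
["in(p1,t1)", "pkg_at(p3,whs2)", "truck_at(t1,whs2)", "truck_at(t2,portA)"]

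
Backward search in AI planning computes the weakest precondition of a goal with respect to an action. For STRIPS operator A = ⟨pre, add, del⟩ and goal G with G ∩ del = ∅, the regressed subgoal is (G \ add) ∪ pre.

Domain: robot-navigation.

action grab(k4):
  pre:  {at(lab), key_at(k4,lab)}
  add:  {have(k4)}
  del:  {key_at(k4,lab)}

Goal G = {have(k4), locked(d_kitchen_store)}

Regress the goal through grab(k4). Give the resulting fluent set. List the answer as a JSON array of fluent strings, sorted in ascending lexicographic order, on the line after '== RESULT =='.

Regress:
  G ∩ del = {}  (empty — regression defined)
  G \ add = {have(k4), locked(d_kitchen_store)} \ {have(k4)} = {locked(d_kitchen_store)}
  ∪ pre   = {locked(d_kitchen_store)} ∪ {at(lab), key_at(k4,lab)}
          = {at(lab), key_at(k4,lab), locked(d_kitchen_store)}

== RESULT ==
["at(lab)", "key_at(k4,lab)", "locked(d_kitchen_store)"]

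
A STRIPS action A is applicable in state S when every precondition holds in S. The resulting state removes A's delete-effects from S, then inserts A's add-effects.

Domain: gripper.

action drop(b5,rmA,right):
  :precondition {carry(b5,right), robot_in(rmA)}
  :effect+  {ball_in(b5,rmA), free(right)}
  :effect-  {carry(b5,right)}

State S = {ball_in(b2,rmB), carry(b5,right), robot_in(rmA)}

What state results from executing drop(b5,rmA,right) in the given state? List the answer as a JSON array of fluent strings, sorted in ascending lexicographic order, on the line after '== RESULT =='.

Progress:
  pre ⊆ S: {carry(b5,right), robot_in(rmA)} ⊆ S  — applicable
  S \ del = {ball_in(b2,rmB), robot_in(rmA)}
  ∪ add   = {ball_in(b2,rmB), ball_in(b5,rmA), free(right), robot_in(rmA)}

== RESULT ==
["ball_in(b2,rmB)", "ball_in(b5,rmA)", "free(right)", "robot_in(rmA)"]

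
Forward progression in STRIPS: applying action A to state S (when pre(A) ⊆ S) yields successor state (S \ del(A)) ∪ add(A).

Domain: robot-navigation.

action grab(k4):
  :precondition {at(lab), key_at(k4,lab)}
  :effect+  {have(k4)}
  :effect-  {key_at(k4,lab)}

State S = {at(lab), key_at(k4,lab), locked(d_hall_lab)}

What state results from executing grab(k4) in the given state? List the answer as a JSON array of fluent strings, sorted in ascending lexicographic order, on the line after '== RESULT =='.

Compute (S \ del) ∪ add:
  pre ⊆ S: {at(lab), key_at(k4,lab)} ⊆ S  — applicable
  S \ del = {at(lab), locked(d_hall_lab)}
  ∪ add   = {at(lab), have(k4), locked(d_hall_lab)}

== RESULT ==
["at(lab)", "have(k4)", "locked(d_hall_lab)"]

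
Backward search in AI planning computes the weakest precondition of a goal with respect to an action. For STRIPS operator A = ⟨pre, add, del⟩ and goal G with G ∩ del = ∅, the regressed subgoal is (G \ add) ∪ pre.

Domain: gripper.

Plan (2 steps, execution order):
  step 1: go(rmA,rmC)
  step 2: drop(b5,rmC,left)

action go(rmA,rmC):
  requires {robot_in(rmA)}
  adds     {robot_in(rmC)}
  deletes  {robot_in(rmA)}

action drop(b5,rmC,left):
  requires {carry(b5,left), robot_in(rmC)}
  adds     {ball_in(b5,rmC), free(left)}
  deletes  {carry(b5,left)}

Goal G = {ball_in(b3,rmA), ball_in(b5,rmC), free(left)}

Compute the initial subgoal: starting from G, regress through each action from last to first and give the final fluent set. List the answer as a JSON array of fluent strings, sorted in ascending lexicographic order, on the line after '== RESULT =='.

Work backward from the goal:
  through step 2 (drop(b5,rmC,left)): drop {ball_in(b5,rmC), free(left)}, keep {ball_in(b3,rmA)}, require {carry(b5,left), robot_in(rmC)}
    → {ball_in(b3,rmA), carry(b5,left), robot_in(rmC)}
  through step 1 (go(rmA,rmC)): drop {robot_in(rmC)}, keep {ball_in(b3,rmA), carry(b5,left)}, require {robot_in(rmA)}
    → {ball_in(b3,rmA), carry(b5,left), robot_in(rmA)}

== RESULT ==
["ball_in(b3,rmA)", "carry(b5,left)", "robot_in(rmA)"]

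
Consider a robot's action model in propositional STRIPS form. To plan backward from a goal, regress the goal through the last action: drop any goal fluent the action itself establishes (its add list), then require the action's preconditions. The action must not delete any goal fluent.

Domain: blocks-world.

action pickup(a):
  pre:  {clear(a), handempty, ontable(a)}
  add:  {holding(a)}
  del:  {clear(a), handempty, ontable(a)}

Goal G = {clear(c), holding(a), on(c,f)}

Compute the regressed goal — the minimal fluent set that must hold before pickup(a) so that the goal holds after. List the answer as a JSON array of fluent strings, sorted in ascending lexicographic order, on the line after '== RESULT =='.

Regress:
  G ∩ del = {}  (empty — regression defined)
  G \ add = {clear(c), holding(a), on(c,f)} \ {holding(a)} = {clear(c), on(c,f)}
  ∪ pre   = {clear(c), on(c,f)} ∪ {clear(a), handempty, ontable(a)}
          = {clear(a), clear(c), handempty, on(c,f), ontable(a)}

== RESULT ==
["clear(a)", "clear(c)", "handempty", "on(c,f)", "ontable(a)"]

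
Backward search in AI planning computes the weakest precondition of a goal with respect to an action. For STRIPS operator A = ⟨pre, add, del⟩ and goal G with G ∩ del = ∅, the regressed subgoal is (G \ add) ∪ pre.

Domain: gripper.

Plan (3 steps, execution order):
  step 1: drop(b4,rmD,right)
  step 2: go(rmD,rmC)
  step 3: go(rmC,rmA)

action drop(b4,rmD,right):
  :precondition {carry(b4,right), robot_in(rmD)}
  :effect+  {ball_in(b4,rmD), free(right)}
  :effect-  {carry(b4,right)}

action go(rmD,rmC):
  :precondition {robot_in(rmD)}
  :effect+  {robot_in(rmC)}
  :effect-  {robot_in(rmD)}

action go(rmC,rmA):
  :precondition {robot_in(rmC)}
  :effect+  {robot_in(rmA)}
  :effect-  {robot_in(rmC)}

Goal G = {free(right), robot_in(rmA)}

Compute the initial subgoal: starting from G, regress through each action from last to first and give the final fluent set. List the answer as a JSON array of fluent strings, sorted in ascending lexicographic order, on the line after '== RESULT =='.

Work backward from the goal:
  through step 3 (go(rmC,rmA)): drop {robot_in(rmA)}, keep {free(right)}, require {robot_in(rmC)}
    → {free(right), robot_in(rmC)}
  through step 2 (go(rmD,rmC)): drop {robot_in(rmC)}, keep {free(right)}, require {robot_in(rmD)}
    → {free(right), robot_in(rmD)}
  through step 1 (drop(b4,rmD,right)): drop {free(right)}, keep {robot_in(rmD)}, require {carry(b4,right), robot_in(rmD)}
    → {carry(b4,right), robot_in(rmD)}

== RESULT ==
["carry(b4,right)", "robot_in(rmD)"]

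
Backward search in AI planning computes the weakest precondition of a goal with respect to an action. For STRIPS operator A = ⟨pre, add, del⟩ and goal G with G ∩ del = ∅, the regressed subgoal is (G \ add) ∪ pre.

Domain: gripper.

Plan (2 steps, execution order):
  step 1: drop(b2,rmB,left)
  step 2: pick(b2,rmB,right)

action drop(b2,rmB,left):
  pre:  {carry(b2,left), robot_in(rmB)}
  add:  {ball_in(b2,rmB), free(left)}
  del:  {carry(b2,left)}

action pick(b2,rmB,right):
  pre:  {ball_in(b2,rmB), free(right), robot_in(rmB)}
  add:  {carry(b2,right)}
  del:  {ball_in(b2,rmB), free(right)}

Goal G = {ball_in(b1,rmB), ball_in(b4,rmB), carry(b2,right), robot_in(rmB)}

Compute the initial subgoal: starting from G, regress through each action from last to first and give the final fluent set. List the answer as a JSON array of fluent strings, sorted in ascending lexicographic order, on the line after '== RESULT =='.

Work backward from the goal:
  through step 2 (pick(b2,rmB,right)): drop {carry(b2,right)}, keep {ball_in(b1,rmB), ball_in(b4,rmB), robot_in(rmB)}, require {ball_in(b2,rmB), free(right), robot_in(rmB)}
    → {ball_in(b1,rmB), ball_in(b2,rmB), ball_in(b4,rmB), free(right), robot_in(rmB)}
  through step 1 (drop(b2,rmB,left)): drop {ball_in(b2,rmB)}, keep {ball_in(b1,rmB), ball_in(b4,rmB), free(right), robot_in(rmB)}, require {carry(b2,left), robot_in(rmB)}
    → {ball_in(b1,rmB), ball_in(b4,rmB), carry(b2,left), free(right), robot_in(rmB)}

== RESULT ==
["ball_in(b1,rmB)", "ball_in(b4,rmB)", "carry(b2,left)", "free(right)", "robot_in(rmB)"]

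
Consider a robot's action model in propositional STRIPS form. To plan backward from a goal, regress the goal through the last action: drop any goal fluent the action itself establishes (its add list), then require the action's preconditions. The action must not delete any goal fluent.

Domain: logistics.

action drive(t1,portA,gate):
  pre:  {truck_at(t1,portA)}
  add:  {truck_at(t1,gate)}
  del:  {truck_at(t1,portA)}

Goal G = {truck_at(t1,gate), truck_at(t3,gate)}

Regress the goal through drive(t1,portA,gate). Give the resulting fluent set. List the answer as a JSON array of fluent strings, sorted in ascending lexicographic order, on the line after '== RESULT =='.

Regress:
  G ∩ del = {}  (empty — regression defined)
  G \ add = {truck_at(t1,gate), truck_at(t3,gate)} \ {truck_at(t1,gate)} = {truck_at(t3,gate)}
  ∪ pre   = {truck_at(t3,gate)} ∪ {truck_at(t1,portA)}
          = {truck_at(t1,portA), truck_at(t3,gate)}

== RESULT ==
["truck_at(t1,portA)", "truck_at(t3,gate)"]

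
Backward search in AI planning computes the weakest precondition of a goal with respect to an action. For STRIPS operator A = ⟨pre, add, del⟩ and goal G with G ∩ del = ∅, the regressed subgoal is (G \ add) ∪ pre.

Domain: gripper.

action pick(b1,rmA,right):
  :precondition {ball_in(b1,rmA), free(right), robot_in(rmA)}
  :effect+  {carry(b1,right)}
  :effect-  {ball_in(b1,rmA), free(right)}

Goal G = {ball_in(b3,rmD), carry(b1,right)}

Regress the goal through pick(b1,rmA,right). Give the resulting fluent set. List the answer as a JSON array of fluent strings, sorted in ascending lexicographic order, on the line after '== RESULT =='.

Compute (G \ add) ∪ pre:
  G ∩ del = {}  (empty — regression defined)
  G \ add = {ball_in(b3,rmD), carry(b1,right)} \ {carry(b1,right)} = {ball_in(b3,rmD)}
  ∪ pre   = {ball_in(b3,rmD)} ∪ {ball_in(b1,rmA), free(right), robot_in(rmA)}
          = {ball_in(b1,rmA), ball_in(b3,rmD), free(right), robot_in(rmA)}

== RESULT ==
["ball_in(b1,rmA)", "ball_in(b3,rmD)", "free(right)", "robot_in(rmA)"]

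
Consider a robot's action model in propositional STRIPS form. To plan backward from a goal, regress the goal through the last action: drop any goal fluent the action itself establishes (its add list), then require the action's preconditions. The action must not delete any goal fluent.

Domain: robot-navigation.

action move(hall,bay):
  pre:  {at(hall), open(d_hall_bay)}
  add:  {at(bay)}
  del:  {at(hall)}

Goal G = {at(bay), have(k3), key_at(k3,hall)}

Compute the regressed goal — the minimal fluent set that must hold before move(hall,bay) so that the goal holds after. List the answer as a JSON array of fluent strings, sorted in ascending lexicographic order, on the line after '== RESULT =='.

Regress:
  G ∩ del = {}  (empty — regression defined)
  G \ add = {at(bay), have(k3), key_at(k3,hall)} \ {at(bay)} = {have(k3), key_at(k3,hall)}
  ∪ pre   = {have(k3), key_at(k3,hall)} ∪ {at(hall), open(d_hall_bay)}
          = {at(hall), have(k3), key_at(k3,hall), open(d_hall_bay)}

== RESULT ==
["at(hall)", "have(k3)", "key_at(k3,hall)", "open(d_hall_bay)"]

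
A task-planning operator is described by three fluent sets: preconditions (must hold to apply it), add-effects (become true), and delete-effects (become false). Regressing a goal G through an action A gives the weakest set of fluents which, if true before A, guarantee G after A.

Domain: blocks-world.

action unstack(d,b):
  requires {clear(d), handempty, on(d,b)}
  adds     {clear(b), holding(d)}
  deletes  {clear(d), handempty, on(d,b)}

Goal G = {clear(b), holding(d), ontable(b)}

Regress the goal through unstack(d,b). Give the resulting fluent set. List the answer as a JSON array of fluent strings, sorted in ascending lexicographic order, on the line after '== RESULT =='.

Compute (G \ add) ∪ pre:
  G ∩ del = {}  (empty — regression defined)
  G \ add = {clear(b), holding(d), ontable(b)} \ {clear(b), holding(d)} = {ontable(b)}
  ∪ pre   = {ontable(b)} ∪ {clear(d), handempty, on(d,b)}
          = {clear(d), handempty, on(d,b), ontable(b)}

== RESULT ==
["clear(d)", "handempty", "on(d,b)", "ontable(b)"]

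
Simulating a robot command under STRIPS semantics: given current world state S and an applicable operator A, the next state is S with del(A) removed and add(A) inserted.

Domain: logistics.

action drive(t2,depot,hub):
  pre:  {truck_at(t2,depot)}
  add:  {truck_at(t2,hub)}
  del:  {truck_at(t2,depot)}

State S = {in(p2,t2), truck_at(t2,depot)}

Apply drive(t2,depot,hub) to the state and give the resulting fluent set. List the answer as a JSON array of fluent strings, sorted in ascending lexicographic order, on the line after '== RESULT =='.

Compute (S \ del) ∪ add:
  pre ⊆ S: {truck_at(t2,depot)} ⊆ S  — applicable
  S \ del = {in(p2,t2)}
  ∪ add   = {in(p2,t2), truck_at(t2,hub)}

== RESULT ==
["in(p2,t2)", "truck_at(t2,hub)"]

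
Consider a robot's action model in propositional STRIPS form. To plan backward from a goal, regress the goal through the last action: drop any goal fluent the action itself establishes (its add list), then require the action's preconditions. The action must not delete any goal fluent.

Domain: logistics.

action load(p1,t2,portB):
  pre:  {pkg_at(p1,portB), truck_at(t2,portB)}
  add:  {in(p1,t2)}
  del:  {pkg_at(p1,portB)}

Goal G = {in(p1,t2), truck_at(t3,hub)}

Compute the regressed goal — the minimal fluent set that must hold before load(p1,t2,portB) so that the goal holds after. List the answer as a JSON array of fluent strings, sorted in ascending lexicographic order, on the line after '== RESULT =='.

Regress:
  G ∩ del = {}  (empty — regression defined)
  G \ add = {in(p1,t2), truck_at(t3,hub)} \ {in(p1,t2)} = {truck_at(t3,hub)}
  ∪ pre   = {truck_at(t3,hub)} ∪ {pkg_at(p1,portB), truck_at(t2,portB)}
          = {pkg_at(p1,portB), truck_at(t2,portB), truck_at(t3,hub)}

== RESULT ==
["pkg_at(p1,portB)", "truck_at(t2,portB)", "truck_at(t3,hub)"]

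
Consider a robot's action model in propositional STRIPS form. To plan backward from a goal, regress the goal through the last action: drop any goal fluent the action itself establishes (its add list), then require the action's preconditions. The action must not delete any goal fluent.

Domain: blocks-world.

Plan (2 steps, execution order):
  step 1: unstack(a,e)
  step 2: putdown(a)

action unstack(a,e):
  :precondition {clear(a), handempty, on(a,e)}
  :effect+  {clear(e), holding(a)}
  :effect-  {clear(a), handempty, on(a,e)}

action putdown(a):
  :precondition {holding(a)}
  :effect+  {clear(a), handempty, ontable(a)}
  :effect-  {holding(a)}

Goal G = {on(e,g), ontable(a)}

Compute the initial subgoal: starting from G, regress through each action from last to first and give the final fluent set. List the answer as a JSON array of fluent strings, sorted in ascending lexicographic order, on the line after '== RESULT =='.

Regress step by step:
  through step 2 (putdown(a)): drop {ontable(a)}, keep {on(e,g)}, require {holding(a)}
    → {holding(a), on(e,g)}
  through step 1 (unstack(a,e)): drop {holding(a)}, keep {on(e,g)}, require {clear(a), handempty, on(a,e)}
    → {clear(a), handempty, on(a,e), on(e,g)}

== RESULT ==
["clear(a)", "handempty", "on(a,e)", "on(e,g)"]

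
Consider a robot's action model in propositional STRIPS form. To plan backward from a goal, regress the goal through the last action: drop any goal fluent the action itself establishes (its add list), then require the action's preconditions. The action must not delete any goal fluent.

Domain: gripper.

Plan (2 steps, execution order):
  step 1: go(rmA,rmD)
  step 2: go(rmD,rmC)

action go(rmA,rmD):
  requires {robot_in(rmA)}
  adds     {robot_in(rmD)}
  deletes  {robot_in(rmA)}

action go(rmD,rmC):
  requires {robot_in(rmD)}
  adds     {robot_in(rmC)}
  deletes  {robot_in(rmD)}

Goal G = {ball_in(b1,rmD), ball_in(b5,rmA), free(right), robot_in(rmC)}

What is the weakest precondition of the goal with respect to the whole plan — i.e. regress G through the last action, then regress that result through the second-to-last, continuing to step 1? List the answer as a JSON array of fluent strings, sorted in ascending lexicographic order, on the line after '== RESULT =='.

Regress step by step:
  through step 2 (go(rmD,rmC)): drop {robot_in(rmC)}, keep {ball_in(b1,rmD), ball_in(b5,rmA), free(right)}, require {robot_in(rmD)}
    → {ball_in(b1,rmD), ball_in(b5,rmA), free(right), robot_in(rmD)}
  through step 1 (go(rmA,rmD)): drop {robot_in(rmD)}, keep {ball_in(b1,rmD), ball_in(b5,rmA), free(right)}, require {robot_in(rmA)}
    → {ball_in(b1,rmD), ball_in(b5,rmA), free(right), robot_in(rmA)}

== RESULT ==
["ball_in(b1,rmD)", "ball_in(b5,rmA)", "free(right)", "robot_in(rmA)"]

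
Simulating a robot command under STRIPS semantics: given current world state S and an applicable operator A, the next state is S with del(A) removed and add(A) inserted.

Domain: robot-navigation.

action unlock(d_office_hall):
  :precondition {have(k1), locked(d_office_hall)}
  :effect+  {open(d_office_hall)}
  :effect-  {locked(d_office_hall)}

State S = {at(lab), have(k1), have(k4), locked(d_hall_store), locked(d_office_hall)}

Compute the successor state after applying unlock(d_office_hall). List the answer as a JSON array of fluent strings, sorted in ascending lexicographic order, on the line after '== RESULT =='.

Compute (S \ del) ∪ add:
  pre ⊆ S: {have(k1), locked(d_office_hall)} ⊆ S  — applicable
  S \ del = {at(lab), have(k1), have(k4), locked(d_hall_store)}
  ∪ add   = {at(lab), have(k1), have(k4), locked(d_hall_store), open(d_office_hall)}

== RESULT ==
["at(lab)", "have(k1)", "have(k4)", "locked(d_hall_store)", "open(d_office_hall)"]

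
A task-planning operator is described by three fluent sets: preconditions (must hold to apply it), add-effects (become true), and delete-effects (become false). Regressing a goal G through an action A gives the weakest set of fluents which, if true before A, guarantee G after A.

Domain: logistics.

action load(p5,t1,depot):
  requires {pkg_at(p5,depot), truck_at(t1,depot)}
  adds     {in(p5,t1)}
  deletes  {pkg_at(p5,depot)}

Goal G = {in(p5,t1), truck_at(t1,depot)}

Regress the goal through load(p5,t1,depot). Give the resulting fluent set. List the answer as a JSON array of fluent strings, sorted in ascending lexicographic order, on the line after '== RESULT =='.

Compute (G \ add) ∪ pre:
  G ∩ del = {}  (empty — regression defined)
  G \ add = {in(p5,t1), truck_at(t1,depot)} \ {in(p5,t1)} = {truck_at(t1,depot)}
  ∪ pre   = {truck_at(t1,depot)} ∪ {pkg_at(p5,depot), truck_at(t1,depot)}
          = {pkg_at(p5,depot), truck_at(t1,depot)}

== RESULT ==
["pkg_at(p5,depot)", "truck_at(t1,depot)"]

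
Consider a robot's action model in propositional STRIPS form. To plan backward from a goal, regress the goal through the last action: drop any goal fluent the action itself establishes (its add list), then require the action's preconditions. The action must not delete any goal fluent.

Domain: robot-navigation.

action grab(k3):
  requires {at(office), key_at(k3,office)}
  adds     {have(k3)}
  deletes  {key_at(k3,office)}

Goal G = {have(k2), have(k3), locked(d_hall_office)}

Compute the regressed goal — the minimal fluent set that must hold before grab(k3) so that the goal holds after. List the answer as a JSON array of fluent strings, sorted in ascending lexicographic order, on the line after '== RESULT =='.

Compute (G \ add) ∪ pre:
  G ∩ del = {}  (empty — regression defined)
  G \ add = {have(k2), have(k3), locked(d_hall_office)} \ {have(k3)} = {have(k2), locked(d_hall_office)}
  ∪ pre   = {have(k2), locked(d_hall_office)} ∪ {at(office), key_at(k3,office)}
          = {at(office), have(k2), key_at(k3,office), locked(d_hall_office)}

== RESULT ==
["at(office)", "have(k2)", "key_at(k3,office)", "locked(d_hall_office)"]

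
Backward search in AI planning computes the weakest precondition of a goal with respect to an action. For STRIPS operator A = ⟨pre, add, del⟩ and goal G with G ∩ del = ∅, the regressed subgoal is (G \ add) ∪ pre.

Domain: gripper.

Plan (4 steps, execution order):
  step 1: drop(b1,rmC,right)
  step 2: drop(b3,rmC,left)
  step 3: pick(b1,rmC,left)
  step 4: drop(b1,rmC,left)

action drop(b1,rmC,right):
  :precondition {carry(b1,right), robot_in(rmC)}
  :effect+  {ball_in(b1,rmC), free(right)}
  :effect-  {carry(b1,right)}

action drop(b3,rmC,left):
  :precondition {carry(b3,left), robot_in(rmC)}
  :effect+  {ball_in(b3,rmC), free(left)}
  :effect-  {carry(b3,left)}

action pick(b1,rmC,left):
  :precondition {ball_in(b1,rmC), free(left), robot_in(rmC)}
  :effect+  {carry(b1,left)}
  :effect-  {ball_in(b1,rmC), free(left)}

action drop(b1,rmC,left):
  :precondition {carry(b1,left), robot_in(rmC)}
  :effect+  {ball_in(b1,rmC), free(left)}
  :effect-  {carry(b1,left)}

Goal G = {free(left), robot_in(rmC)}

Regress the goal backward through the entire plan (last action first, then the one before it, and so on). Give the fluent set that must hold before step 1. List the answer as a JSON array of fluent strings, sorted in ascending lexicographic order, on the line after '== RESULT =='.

Regress step by step:
  through step 4 (drop(b1,rmC,left)): drop {free(left)}, keep {robot_in(rmC)}, require {carry(b1,left), robot_in(rmC)}
    → {carry(b1,left), robot_in(rmC)}
  through step 3 (pick(b1,rmC,left)): drop {carry(b1,left)}, keep {robot_in(rmC)}, require {ball_in(b1,rmC), free(left), robot_in(rmC)}
    → {ball_in(b1,rmC), free(left), robot_in(rmC)}
  through step 2 (drop(b3,rmC,left)): drop {free(left)}, keep {ball_in(b1,rmC), robot_in(rmC)}, require {carry(b3,left), robot_in(rmC)}
    → {ball_in(b1,rmC), carry(b3,left), robot_in(rmC)}
  through step 1 (drop(b1,rmC,right)): drop {ball_in(b1,rmC)}, keep {carry(b3,left), robot_in(rmC)}, require {carry(b1,right), robot_in(rmC)}
    → {carry(b1,right), carry(b3,left), robot_in(rmC)}

== RESULT ==
["carry(b1,right)", "carry(b3,left)", "robot_in(rmC)"]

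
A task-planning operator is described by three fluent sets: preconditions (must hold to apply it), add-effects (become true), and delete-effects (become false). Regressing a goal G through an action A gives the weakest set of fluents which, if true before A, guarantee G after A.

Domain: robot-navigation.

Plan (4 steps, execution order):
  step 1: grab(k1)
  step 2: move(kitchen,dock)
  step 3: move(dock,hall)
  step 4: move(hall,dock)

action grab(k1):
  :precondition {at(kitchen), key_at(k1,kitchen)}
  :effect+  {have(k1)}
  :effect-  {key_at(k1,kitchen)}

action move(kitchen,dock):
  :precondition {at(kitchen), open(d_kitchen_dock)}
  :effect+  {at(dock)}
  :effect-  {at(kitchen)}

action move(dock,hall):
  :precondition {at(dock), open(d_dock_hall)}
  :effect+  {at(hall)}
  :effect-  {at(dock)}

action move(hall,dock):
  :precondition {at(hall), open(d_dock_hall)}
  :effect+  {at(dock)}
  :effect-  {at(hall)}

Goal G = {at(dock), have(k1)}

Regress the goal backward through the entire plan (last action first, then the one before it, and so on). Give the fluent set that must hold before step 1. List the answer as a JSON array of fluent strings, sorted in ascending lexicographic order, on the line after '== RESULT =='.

Regress step by step:
  through step 4 (move(hall,dock)): drop {at(dock)}, keep {have(k1)}, require {at(hall), open(d_dock_hall)}
    → {at(hall), have(k1), open(d_dock_hall)}
  through step 3 (move(dock,hall)): drop {at(hall)}, keep {have(k1), open(d_dock_hall)}, require {at(dock), open(d_dock_hall)}
    → {at(dock), have(k1), open(d_dock_hall)}
  through step 2 (move(kitchen,dock)): drop {at(dock)}, keep {have(k1), open(d_dock_hall)}, require {at(kitchen), open(d_kitchen_dock)}
    → {at(kitchen), have(k1), open(d_dock_hall), open(d_kitchen_dock)}
  through step 1 (grab(k1)): drop {have(k1)}, keep {at(kitchen), open(d_dock_hall), open(d_kitchen_dock)}, require {at(kitchen), key_at(k1,kitchen)}
    → {at(kitchen), key_at(k1,kitchen), open(d_dock_hall), open(d_kitchen_dock)}

== RESULT ==
["at(kitchen)", "key_at(k1,kitchen)", "open(d_dock_hall)", "open(d_kitchen_dock)"]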